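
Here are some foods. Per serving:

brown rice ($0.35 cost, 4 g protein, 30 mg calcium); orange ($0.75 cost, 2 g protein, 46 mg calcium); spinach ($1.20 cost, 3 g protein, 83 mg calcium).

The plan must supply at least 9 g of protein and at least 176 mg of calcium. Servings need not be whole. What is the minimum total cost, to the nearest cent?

$2.05

Compare the cost at each extreme point of the feasible region.
brown rice only: max(9/4, 176/30) = 5.867 servings → $2.05.
orange only: max(9/2, 176/46) = 4.5 servings → $3.38.
spinach only: max(9/3, 176/83) = 3 servings → $3.60.
brown rice + orange with both tight: 0.5 servings and 3.5 servings → $2.80.
brown rice + spinach with both tight: 0.905 servings and 1.793 servings → $2.47.
orange + spinach: the both-tight solution has a negative serving — not a feasible corner.
Cheapest feasible corner: $2.05.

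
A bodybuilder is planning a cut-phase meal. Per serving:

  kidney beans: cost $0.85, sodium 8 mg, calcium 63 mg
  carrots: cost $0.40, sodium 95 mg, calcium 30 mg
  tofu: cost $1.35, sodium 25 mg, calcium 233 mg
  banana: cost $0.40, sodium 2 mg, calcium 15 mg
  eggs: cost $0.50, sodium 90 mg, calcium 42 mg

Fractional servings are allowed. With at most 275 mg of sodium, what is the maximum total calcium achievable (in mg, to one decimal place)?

Calcium per mg sodium: tofu 9.32, kidney beans 7.875, banana 7.5, eggs 0.4667, carrots 0.3158.
With no serving limits, spend the whole sodium allowance on tofu: 275 mg / 25 mg × 233 mg = 2563.0 mg.

2563.0 mg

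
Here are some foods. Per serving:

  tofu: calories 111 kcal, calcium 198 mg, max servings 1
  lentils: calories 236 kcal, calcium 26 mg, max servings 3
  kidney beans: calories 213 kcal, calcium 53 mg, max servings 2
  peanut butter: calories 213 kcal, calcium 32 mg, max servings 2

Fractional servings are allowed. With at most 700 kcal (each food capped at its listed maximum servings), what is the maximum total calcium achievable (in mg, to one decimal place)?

328.5 mg

Calcium per kcal: tofu 1.784, kidney beans 0.2488, peanut butter 0.1502, lentils 0.1102.
Take 1 serving of tofu: uses 111 kcal, +198.0 mg calcium (running total 198.0 mg).
Take 2 servings of kidney beans: uses 426 kcal, +106.0 mg calcium (running total 304.0 mg).
Take 0.7653 servings of peanut butter: uses 163 kcal, +24.5 mg calcium (running total 328.5 mg).
Filling greedily by calcium-per-kcal is optimal for one linear limit, giving 328.5 mg.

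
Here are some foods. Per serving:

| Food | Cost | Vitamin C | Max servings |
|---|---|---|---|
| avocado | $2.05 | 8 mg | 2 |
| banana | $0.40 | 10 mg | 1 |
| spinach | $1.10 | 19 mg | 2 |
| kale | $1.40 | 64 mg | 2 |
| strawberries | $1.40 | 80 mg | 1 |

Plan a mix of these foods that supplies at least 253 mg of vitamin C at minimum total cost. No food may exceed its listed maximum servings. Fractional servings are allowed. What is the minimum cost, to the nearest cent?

$6.63

Cost per mg of vitamin C: strawberries $0.0175, kale $0.0219, banana $0.0400, spinach $0.0579, avocado $0.2562.
Take 1 serving of strawberries: +80.0 mg vitamin C for $1.40 (total $1.40, still need 173.0 mg).
Take 2 servings of kale: +128.0 mg vitamin C for $2.80 (total $4.20, still need 45.0 mg).
Take 1 serving of banana: +10.0 mg vitamin C for $0.40 (total $4.60, still need 35.0 mg).
Take 1.842 servings of spinach: +35.0 mg vitamin C for $2.03 (total $6.63, still need 0.0 mg).
Greedy by cheapest-per-mg is optimal for a single linear constraint, so the minimum cost is $6.63.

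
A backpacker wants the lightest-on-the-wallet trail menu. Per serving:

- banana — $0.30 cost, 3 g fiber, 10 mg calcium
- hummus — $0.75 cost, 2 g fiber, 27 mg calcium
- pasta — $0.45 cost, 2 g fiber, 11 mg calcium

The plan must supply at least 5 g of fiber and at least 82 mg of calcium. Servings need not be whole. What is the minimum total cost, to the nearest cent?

This is a tiny linear program; its minimum lies at a vertex of the feasible set. List the vertices and price them.
banana only: max(5/3, 82/10) = 8.2 servings → $2.46.
hummus only: max(5/2, 82/27) = 3.037 servings → $2.28.
pasta only: max(5/2, 82/11) = 7.455 servings → $3.35.
banana + hummus: intersection lies outside the first quadrant.
banana + pasta with both targets exact would need a negative amount; discard.
hummus + pasta: intersection lies outside the first quadrant.
The minimum over all feasible corners is $2.28.

$2.28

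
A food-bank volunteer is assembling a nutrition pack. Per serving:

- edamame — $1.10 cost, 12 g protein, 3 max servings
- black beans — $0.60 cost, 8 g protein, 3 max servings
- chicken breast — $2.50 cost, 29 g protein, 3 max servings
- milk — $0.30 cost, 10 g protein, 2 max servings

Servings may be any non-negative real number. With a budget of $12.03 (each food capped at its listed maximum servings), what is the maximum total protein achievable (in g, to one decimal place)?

154.2 g

Protein per dollar: milk 33.33, black beans 13.33, chicken breast 11.6, edamame 10.91.
Take 2 servings of milk: spends $0.60, +20.0 g protein (running total 20.0 g).
Take 3 servings of black beans: spends $1.80, +24.0 g protein (running total 44.0 g).
Take 3 servings of chicken breast: spends $7.50, +87.0 g protein (running total 131.0 g).
Take 1.936 servings of edamame: spends $2.13, +23.2 g protein (running total 154.2 g).
Greedy by best ratio exhausts the cost allowance optimally: 154.2 g.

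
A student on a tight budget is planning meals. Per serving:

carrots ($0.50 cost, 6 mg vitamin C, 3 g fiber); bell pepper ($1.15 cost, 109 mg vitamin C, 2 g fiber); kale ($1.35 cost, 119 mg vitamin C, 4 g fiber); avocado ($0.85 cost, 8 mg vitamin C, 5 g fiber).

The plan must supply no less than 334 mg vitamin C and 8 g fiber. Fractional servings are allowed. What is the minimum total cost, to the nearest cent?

$3.62

The cheapest plan sits at a corner of the feasible region — with two constraints it uses at most two foods.
carrots only: max(334/6, 8/3) = 55.67 servings → $27.83.
bell pepper only: max(334/109, 8/2) = 4 servings → $4.60.
kale only: max(334/119, 8/4) = 2.807 servings → $3.79.
avocado only: max(334/8, 8/5) = 41.75 servings → $35.49.
carrots + bell pepper with both tight: 0.6476 servings and 3.029 servings → $3.81.
carrots + kale: the both-tight solution has a negative serving — not a feasible corner.
carrots + avocado: the both-tight solution has a negative serving — not a feasible corner.
bell pepper + kale with both tight: 1.939 servings and 1.03 servings → $3.62.
bell pepper + avocado with both tight: 3.036 servings and 0.3856 servings → $3.82.
kale + avocado: the both-tight solution has a negative serving — not a feasible corner.
Cheapest feasible corner: $3.62.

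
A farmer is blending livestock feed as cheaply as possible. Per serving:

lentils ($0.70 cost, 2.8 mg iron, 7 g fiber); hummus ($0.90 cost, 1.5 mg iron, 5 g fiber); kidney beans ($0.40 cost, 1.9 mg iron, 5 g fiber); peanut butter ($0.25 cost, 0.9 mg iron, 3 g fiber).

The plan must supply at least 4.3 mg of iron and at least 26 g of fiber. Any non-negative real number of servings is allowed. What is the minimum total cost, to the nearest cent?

$2.08

At the optimum either one food covers both requirements or two foods hit both targets exactly; no other combination can be cheaper.
lentils only: max(4.3/2.8, 26/7) = 3.714 servings → $2.60.
hummus only: max(4.3/1.5, 26/5) = 5.2 servings → $4.68.
kidney beans only: max(4.3/1.9, 26/5) = 5.2 servings → $2.08.
peanut butter only: max(4.3/0.9, 26/3) = 8.667 servings → $2.17.
lentils + hummus with both targets exact would need a negative amount; discard.
lentils + kidney beans: the both-tight solution has a negative serving — not a feasible corner.
lentils + peanut butter: intersection lies outside the first quadrant.
hummus + kidney beans: intersection lies outside the first quadrant.
hummus + peanut butter (both tight): parallel constraints — no distinct corner.
kidney beans + peanut butter: intersection lies outside the first quadrant.
So the least-cost plan costs $2.08.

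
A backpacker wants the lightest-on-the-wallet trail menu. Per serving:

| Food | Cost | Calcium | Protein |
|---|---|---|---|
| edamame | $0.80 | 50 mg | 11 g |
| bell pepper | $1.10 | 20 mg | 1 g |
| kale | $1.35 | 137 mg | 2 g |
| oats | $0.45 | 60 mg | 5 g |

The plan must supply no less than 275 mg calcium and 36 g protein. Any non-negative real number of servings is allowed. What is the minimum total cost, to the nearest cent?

$2.88

edamame only: max(275/50, 36/11) = 5.5 servings → $4.40.
bell pepper only: max(275/20, 36/1) = 36 servings → $39.60.
kale only: max(275/137, 36/2) = 18 servings → $24.30.
oats only: max(275/60, 36/5) = 7.2 servings → $3.24.
edamame + bell pepper with both tight: 2.618 servings and 7.206 servings → $10.02.
edamame + kale with both tight: 3.114 servings and 0.8706 servings → $3.67.
edamame + oats with both tight: 1.915 servings and 2.988 servings → $2.88.
bell pepper + kale with both targets exact would need a negative amount; discard.
bell pepper + oats: intersection lies outside the first quadrant.
kale + oats with both targets exact would need a negative amount; discard.
Cheapest feasible corner: $2.88.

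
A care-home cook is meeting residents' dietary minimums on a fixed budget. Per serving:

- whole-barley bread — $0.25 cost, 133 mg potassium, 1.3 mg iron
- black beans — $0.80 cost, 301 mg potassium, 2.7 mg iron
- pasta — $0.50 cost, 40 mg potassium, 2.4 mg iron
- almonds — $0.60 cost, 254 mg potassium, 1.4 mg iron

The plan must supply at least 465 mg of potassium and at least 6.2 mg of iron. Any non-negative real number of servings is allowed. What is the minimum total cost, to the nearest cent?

Minimising a linear cost over {potassium ≥ 465, iron ≥ 6.2, servings ≥ 0} — the optimum is at a vertex, using one or two foods.
whole-barley bread only: max(465/133, 6.2/1.3) = 4.769 servings → $1.19.
black beans only: max(465/301, 6.2/2.7) = 2.296 servings → $1.84.
pasta only: max(465/40, 6.2/2.4) = 11.62 servings → $5.81.
almonds only: max(465/254, 6.2/1.4) = 4.429 servings → $2.66.
whole-barley bread + black beans: the both-tight solution has a negative serving — not a feasible corner.
whole-barley bread + pasta with both tight: 3.249 servings and 0.8237 servings → $1.22.
whole-barley bread + almonds: intersection lies outside the first quadrant.
black beans + pasta with both tight: 1.413 servings and 0.994 servings → $1.63.
black beans + almonds with both targets exact would need a negative amount; discard.
pasta + almonds with both tight: 1.669 servings and 1.568 servings → $1.78.
Cheapest feasible corner: $1.19.

$1.19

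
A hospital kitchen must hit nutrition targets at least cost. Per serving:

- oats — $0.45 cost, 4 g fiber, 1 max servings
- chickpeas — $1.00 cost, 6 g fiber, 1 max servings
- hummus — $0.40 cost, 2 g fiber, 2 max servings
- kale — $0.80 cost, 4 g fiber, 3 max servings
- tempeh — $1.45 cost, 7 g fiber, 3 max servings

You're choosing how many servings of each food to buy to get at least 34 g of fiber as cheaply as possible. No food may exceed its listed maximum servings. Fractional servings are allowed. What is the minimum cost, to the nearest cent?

$6.31

Cost per g of fiber: oats $0.1125, chickpeas $0.1667, hummus $0.2000, kale $0.2000, tempeh $0.2071.
Take 1 serving of oats: +4.0 g fiber for $0.45 (total $0.45, still need 30.0 g).
Take 1 serving of chickpeas: +6.0 g fiber for $1.00 (total $1.45, still need 24.0 g).
Take 2 servings of hummus: +4.0 g fiber for $0.80 (total $2.25, still need 20.0 g).
Take 3 servings of kale: +12.0 g fiber for $2.40 (total $4.65, still need 8.0 g).
Take 1.143 servings of tempeh: +8.0 g fiber for $1.66 (total $6.31, still need 0.0 g).
Greedy by cheapest-per-g is optimal for a single linear constraint, so the minimum cost is $6.31.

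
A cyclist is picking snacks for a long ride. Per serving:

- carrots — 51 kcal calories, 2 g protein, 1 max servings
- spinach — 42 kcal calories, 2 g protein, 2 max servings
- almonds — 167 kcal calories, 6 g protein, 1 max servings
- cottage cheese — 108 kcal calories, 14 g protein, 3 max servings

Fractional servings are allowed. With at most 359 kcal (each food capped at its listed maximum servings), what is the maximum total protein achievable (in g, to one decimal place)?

Protein per kcal: cottage cheese 0.1296, spinach 0.04762, carrots 0.03922, almonds 0.03593.
Take 3 servings of cottage cheese: uses 324 kcal, +42.0 g protein (running total 42.0 g).
Take 0.8333 servings of spinach: uses 35 kcal, +1.7 g protein (running total 43.7 g).
Filling greedily by protein-per-kcal is optimal for one linear limit, giving 43.7 g.

43.7 g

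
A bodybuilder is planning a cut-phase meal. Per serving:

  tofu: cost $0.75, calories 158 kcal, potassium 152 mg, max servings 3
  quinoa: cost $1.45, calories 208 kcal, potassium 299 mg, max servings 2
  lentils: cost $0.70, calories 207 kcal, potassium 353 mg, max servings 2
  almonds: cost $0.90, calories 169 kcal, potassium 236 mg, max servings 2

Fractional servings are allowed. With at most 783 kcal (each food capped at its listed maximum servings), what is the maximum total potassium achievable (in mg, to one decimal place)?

1236.4 mg

Potassium per kcal: lentils 1.705, quinoa 1.438, almonds 1.396, tofu 0.962.
Take 2 servings of lentils: uses 414 kcal, +706.0 mg potassium (running total 706.0 mg).
Take 1.774 servings of quinoa: uses 369 kcal, +530.4 mg potassium (running total 1236.4 mg).
Greedy by best ratio exhausts the calories allowance optimally: 1236.4 mg.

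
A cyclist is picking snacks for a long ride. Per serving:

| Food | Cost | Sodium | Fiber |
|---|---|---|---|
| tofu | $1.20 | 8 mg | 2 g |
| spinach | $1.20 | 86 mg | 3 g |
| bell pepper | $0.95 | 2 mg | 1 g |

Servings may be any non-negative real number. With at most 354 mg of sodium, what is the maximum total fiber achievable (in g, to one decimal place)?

Fiber per mg sodium: bell pepper 0.5, tofu 0.25, spinach 0.03488.
With no serving limits, spend the whole sodium allowance on bell pepper: 354 mg / 2 mg × 1 g = 177.0 g.

177.0 g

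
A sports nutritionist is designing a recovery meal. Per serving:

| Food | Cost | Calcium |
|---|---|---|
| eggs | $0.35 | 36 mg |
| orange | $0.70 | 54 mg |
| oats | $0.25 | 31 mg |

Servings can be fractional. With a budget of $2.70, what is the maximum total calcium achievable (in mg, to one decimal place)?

334.8 mg

Calcium per dollar: oats 124, eggs 102.9, orange 77.14.
With no serving limits, spend the whole cost allowance on oats: $2.70 / $0.25 × 31 mg = 334.8 mg.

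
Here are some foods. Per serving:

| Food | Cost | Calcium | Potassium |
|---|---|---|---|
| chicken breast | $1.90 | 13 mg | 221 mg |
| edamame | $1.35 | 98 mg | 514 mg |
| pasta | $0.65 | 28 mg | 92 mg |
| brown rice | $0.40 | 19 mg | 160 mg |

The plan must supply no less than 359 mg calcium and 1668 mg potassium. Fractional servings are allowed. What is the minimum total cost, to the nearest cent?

Minimising a linear cost over {calcium ≥ 359, potassium ≥ 1668, servings ≥ 0} — the optimum is at a vertex, using one or two foods.
chicken breast only: max(359/13, 1668/221) = 27.62 servings → $52.47.
edamame only: max(359/98, 1668/514) = 3.663 servings → $4.95.
pasta only: max(359/28, 1668/92) = 18.13 servings → $11.78.
brown rice only: max(359/19, 1668/160) = 18.89 servings → $7.56.
chicken breast + edamame: the both-tight solution has a negative serving — not a feasible corner.
chicken breast + pasta with both tight: 2.74 servings and 11.55 servings → $12.71.
chicken breast + brown rice: intersection lies outside the first quadrant.
edamame + pasta with both tight: 2.544 servings and 3.918 servings → $5.98.
edamame + brown rice with both targets exact would need a negative amount; discard.
pasta + brown rice with both tight: 9.425 servings and 5.006 servings → $8.13.
Cheapest feasible corner: $4.95.

$4.95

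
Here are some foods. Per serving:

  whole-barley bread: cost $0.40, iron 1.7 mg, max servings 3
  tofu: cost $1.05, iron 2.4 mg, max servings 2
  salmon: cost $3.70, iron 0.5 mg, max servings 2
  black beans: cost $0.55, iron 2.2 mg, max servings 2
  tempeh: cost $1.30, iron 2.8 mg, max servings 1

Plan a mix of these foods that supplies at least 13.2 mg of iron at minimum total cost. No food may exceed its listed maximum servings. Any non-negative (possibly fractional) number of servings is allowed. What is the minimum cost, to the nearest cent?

$3.92

Cost per mg of iron: whole-barley bread $0.2353, black beans $0.2500, tofu $0.4375, tempeh $0.4643, salmon $7.4000.
Take 3 servings of whole-barley bread: +5.1 mg iron for $1.20 (total $1.20, still need 8.1 mg).
Take 2 servings of black beans: +4.4 mg iron for $1.10 (total $2.30, still need 3.7 mg).
Take 1.542 servings of tofu: +3.7 mg iron for $1.62 (total $3.92, still need 0.0 mg).
Greedy by cheapest-per-mg is optimal for a single linear constraint, so the minimum cost is $3.92.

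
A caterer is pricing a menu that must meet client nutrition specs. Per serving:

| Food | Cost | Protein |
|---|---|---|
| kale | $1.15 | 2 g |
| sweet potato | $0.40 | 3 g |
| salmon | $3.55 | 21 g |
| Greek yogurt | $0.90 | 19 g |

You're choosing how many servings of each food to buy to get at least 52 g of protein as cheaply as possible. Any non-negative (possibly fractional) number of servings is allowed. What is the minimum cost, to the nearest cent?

Cost per g of protein: Greek yogurt $0.0474, sweet potato $0.1333, salmon $0.1690, kale $0.5750.
With no serving limits, use only Greek yogurt: 52 g / 19 g = 2.737 servings × $0.90 = $2.46.

$2.46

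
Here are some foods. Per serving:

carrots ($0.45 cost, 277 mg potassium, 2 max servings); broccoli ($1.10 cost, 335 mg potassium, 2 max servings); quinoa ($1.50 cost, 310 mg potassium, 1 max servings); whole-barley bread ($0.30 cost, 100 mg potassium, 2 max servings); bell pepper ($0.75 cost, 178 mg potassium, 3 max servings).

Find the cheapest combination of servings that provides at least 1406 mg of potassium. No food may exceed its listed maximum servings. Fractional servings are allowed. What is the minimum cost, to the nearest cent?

$3.64

Cost per mg of potassium: carrots $0.0016, whole-barley bread $0.0030, broccoli $0.0033, bell pepper $0.0042, quinoa $0.0048.
Take 2 servings of carrots: +554.0 mg potassium for $0.90 (total $0.90, still need 852.0 mg).
Take 2 servings of whole-barley bread: +200.0 mg potassium for $0.60 (total $1.50, still need 652.0 mg).
Take 1.946 servings of broccoli: +652.0 mg potassium for $2.14 (total $3.64, still need 0.0 mg).
Greedy by cheapest-per-mg is optimal for a single linear constraint, so the minimum cost is $3.64.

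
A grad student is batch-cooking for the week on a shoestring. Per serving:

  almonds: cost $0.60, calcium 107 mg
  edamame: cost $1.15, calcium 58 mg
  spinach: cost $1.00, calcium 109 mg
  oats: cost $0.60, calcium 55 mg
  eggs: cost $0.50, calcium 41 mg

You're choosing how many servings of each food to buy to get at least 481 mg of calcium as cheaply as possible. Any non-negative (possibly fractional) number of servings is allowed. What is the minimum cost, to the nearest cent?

Cost per mg of calcium: almonds $0.0056, spinach $0.0092, oats $0.0109, eggs $0.0122, edamame $0.0198.
With no serving limits, use only almonds: 481 mg / 107 mg = 4.495 servings × $0.60 = $2.70.

$2.70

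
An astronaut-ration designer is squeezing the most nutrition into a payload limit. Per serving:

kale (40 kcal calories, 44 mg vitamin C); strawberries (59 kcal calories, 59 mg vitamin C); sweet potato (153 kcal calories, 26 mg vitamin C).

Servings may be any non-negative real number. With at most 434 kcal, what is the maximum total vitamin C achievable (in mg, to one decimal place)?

477.4 mg

Vitamin C per kcal: kale 1.1, strawberries 1, sweet potato 0.1699.
With no serving limits, spend the whole calories allowance on kale: 434 kcal / 40 kcal × 44 mg = 477.4 mg.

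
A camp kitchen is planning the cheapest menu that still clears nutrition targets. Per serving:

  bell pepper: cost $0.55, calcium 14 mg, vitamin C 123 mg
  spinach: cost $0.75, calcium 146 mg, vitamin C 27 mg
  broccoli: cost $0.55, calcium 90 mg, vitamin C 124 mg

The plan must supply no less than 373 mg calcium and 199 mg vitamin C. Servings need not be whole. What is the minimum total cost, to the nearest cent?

At the optimum either one food covers both requirements or two foods hit both targets exactly; no other combination can be cheaper.
bell pepper only: max(373/14, 199/123) = 26.64 servings → $14.65.
spinach only: max(373/146, 199/27) = 7.37 servings → $5.53.
broccoli only: max(373/90, 199/124) = 4.144 servings → $2.28.
bell pepper + spinach with both tight: 1.08 servings and 2.451 servings → $2.43.
bell pepper + broccoli with both targets exact would need a negative amount; discard.
spinach + broccoli with both tight: 1.808 servings and 1.211 servings → $2.02.
The minimum over all feasible corners is $2.02.

$2.02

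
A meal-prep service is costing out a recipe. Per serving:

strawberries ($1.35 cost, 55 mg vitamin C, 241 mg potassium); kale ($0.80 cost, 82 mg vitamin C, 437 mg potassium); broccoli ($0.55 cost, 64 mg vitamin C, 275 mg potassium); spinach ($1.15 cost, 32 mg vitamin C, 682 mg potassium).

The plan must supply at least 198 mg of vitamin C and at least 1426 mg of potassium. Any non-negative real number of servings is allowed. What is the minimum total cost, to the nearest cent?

$2.54

Check every corner: each single food scaled to meet both minima, and each pair solved so both constraints bind.
strawberries only: max(198/55, 1426/241) = 5.917 servings → $7.99.
kale only: max(198/82, 1426/437) = 3.263 servings → $2.61.
broccoli only: max(198/64, 1426/275) = 5.185 servings → $2.85.
spinach only: max(198/32, 1426/682) = 6.188 servings → $7.12.
strawberries + kale with both targets exact would need a negative amount; discard.
strawberries + broccoli with both targets exact would need a negative amount; discard.
strawberries + spinach with both tight: 3 servings and 1.031 servings → $5.24.
kale + broccoli with both targets exact would need a negative amount; discard.
kale + spinach with both tight: 2.132 servings and 0.725 servings → $2.54.
broccoli + spinach with both tight: 2.566 servings and 1.056 servings → $2.63.
Cheapest feasible corner: $2.54.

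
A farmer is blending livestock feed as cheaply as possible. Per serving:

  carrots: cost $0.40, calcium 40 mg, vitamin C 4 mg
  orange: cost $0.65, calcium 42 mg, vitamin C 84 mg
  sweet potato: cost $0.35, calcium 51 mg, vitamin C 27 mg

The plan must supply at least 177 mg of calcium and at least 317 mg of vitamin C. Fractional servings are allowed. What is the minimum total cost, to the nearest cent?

carrots only: max(177/40, 317/4) = 79.25 servings → $31.70.
orange only: max(177/42, 317/84) = 4.214 servings → $2.74.
sweet potato only: max(177/51, 317/27) = 11.74 servings → $4.11.
carrots + orange with both tight: 0.4868 servings and 3.751 servings → $2.63.
carrots + sweet potato: intersection lies outside the first quadrant.
orange + sweet potato with both tight: 3.615 servings and 0.4933 servings → $2.52.
So the least-cost plan costs $2.52.

$2.52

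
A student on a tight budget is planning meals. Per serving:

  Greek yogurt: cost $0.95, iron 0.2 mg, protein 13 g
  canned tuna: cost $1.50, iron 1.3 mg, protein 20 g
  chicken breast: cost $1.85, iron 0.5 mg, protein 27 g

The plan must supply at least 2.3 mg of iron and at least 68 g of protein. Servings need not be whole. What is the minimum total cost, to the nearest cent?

$4.80

This is a tiny linear program; its minimum lies at a vertex of the feasible set. List the vertices and price them.
Greek yogurt only: max(2.3/0.2, 68/13) = 11.5 servings → $10.93.
canned tuna only: max(2.3/1.3, 68/20) = 3.4 servings → $5.10.
chicken breast only: max(2.3/0.5, 68/27) = 4.6 servings → $8.51.
Greek yogurt + canned tuna with both tight: 3.287 servings and 1.264 servings → $5.02.
Greek yogurt + chicken breast: the both-tight solution has a negative serving — not a feasible corner.
canned tuna + chicken breast with both tight: 1.12 servings and 1.689 servings → $4.80.
The minimum over all feasible corners is $4.80.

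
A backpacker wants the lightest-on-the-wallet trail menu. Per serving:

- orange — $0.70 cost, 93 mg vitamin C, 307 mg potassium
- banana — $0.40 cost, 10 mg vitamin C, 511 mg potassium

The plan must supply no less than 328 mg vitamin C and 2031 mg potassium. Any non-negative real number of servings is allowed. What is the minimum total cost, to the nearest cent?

For a min-cost LP with two ≥-constraints, a basic feasible solution has at most two positive variables.
orange only: max(328/93, 2031/307) = 6.616 servings → $4.63.
banana only: max(328/10, 2031/511) = 32.8 servings → $13.12.
orange + banana with both tight: 3.314 servings and 1.984 servings → $3.11.
The minimum over all feasible corners is $3.11.

$3.11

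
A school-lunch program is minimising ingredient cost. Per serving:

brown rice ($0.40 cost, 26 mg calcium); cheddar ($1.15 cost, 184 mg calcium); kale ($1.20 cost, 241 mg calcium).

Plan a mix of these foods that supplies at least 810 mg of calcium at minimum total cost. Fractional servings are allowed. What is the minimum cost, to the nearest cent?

Cost per mg of calcium: kale $0.0050, cheddar $0.0063, brown rice $0.0154.
With no serving limits, use only kale: 810 mg / 241 mg = 3.361 servings × $1.20 = $4.03.

$4.03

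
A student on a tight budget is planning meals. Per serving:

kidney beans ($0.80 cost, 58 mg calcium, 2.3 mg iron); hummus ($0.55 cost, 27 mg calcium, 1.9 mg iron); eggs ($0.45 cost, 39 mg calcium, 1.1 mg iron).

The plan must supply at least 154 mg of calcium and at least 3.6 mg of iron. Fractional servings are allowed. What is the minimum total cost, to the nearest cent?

$1.78

Compare the cost at each extreme point of the feasible region.
kidney beans only: max(154/58, 3.6/2.3) = 2.655 servings → $2.12.
hummus only: max(154/27, 3.6/1.9) = 5.704 servings → $3.14.
eggs only: max(154/39, 3.6/1.1) = 3.949 servings → $1.78.
kidney beans + hummus: the both-tight solution has a negative serving — not a feasible corner.
kidney beans + eggs: the both-tight solution has a negative serving — not a feasible corner.
hummus + eggs: intersection lies outside the first quadrant.
So the least-cost plan costs $1.78.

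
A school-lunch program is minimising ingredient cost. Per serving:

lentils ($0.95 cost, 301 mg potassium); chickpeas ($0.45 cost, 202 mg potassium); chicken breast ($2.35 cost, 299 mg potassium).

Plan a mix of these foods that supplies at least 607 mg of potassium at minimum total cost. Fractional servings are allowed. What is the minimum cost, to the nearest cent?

$1.35

Cost per mg of potassium: chickpeas $0.0022, lentils $0.0032, chicken breast $0.0079.
With no serving limits, use only chickpeas: 607 mg / 202 mg = 3.005 servings × $0.45 = $1.35.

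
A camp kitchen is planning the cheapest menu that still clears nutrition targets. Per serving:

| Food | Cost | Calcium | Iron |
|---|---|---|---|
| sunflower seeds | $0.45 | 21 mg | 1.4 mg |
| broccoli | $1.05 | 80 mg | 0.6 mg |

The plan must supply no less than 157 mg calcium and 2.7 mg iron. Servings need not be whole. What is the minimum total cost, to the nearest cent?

$2.27

An LP optimum is at a vertex; with two nutrient constraints at most two foods are used. Check each candidate.
sunflower seeds only: max(157/21, 2.7/1.4) = 7.476 servings → $3.36.
broccoli only: max(157/80, 2.7/0.6) = 4.5 servings → $4.72.
sunflower seeds + broccoli with both tight: 1.225 servings and 1.641 servings → $2.27.
So the least-cost plan costs $2.27.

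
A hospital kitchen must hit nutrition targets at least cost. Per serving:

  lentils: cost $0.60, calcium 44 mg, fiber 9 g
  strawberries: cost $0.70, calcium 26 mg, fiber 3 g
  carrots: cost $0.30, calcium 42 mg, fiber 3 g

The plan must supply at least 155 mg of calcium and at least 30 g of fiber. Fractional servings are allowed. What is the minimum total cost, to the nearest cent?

With two linear requirements the optimum uses one or two foods; enumerate the corners.
lentils only: max(155/44, 30/9) = 3.523 servings → $2.11.
strawberries only: max(155/26, 30/3) = 10 servings → $7.00.
carrots only: max(155/42, 30/3) = 10 servings → $3.00.
lentils + strawberries with both tight: 3.088 servings and 0.7353 servings → $2.37.
lentils + carrots with both tight: 3.232 servings and 0.3049 servings → $2.03.
strawberries + carrots with both targets exact would need a negative amount; discard.
The minimum over all feasible corners is $2.03.

$2.03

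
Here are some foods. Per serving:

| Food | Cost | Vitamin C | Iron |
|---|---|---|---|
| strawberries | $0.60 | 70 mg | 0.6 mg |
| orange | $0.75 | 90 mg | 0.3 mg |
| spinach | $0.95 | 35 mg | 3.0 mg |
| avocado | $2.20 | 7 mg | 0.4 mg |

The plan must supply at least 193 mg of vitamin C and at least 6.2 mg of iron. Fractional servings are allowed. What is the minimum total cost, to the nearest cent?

$2.75

Check every corner: each single food scaled to meet both minima, and each pair solved so both constraints bind.
strawberries only: max(193/70, 6.2/0.6) = 10.33 servings → $6.20.
orange only: max(193/90, 6.2/0.3) = 20.67 servings → $15.50.
spinach only: max(193/35, 6.2/3.0) = 5.514 servings → $5.24.
avocado only: max(193/7, 6.2/0.4) = 27.57 servings → $60.66.
strawberries + orange with both targets exact would need a negative amount; discard.
strawberries + spinach with both tight: 1.915 servings and 1.684 servings → $2.75.
strawberries + avocado with both tight: 1.42 servings and 13.37 servings → $30.27.
orange + spinach with both tight: 1.395 servings and 1.927 servings → $2.88.
orange + avocado with both tight: 0.9971 servings and 14.75 servings → $33.20.
spinach + avocado: intersection lies outside the first quadrant.
So the least-cost plan costs $2.75.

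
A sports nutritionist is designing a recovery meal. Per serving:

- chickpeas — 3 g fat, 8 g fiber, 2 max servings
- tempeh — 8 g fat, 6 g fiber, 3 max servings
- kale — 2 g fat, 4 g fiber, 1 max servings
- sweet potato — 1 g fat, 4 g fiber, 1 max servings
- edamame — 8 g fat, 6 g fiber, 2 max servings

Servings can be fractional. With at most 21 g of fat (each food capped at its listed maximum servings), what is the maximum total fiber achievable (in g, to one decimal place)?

Fiber per g fat: sweet potato 4, chickpeas 2.667, kale 2, tempeh 0.75, edamame 0.75.
Take 1 serving of sweet potato: uses 1 g fat, +4.0 g fiber (running total 4.0 g).
Take 2 servings of chickpeas: uses 6 g fat, +16.0 g fiber (running total 20.0 g).
Take 1 serving of kale: uses 2 g fat, +4.0 g fiber (running total 24.0 g).
Take 1.5 servings of tempeh: uses 12 g fat, +9.0 g fiber (running total 33.0 g).
Greedy by best ratio exhausts the fat allowance optimally: 33.0 g.

33.0 g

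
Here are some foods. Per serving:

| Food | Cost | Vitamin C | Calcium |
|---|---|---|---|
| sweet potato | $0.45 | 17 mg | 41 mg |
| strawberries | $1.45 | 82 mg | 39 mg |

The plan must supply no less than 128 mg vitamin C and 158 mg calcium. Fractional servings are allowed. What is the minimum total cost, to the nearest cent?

sweet potato only: max(128/17, 158/41) = 7.529 servings → $3.39.
strawberries only: max(128/82, 158/39) = 4.051 servings → $5.87.
sweet potato + strawberries with both tight: 2.951 servings and 0.9492 servings → $2.70.
So the least-cost plan costs $2.70.

$2.70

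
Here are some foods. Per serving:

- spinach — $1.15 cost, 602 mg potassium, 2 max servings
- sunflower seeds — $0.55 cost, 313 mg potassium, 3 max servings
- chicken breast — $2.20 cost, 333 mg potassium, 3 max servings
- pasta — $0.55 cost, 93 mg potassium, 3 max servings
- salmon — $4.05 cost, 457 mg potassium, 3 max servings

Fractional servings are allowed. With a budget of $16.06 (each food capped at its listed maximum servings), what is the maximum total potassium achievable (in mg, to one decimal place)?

Potassium per dollar: sunflower seeds 569.1, spinach 523.5, pasta 169.1, chicken breast 151.4, salmon 112.8.
Take 3 servings of sunflower seeds: spends $1.65, +939.0 mg potassium (running total 939.0 mg).
Take 2 servings of spinach: spends $2.30, +1204.0 mg potassium (running total 2143.0 mg).
Take 3 servings of pasta: spends $1.65, +279.0 mg potassium (running total 2422.0 mg).
Take 3 servings of chicken breast: spends $6.60, +999.0 mg potassium (running total 3421.0 mg).
Take 0.9531 servings of salmon: spends $3.86, +435.6 mg potassium (running total 3856.6 mg).
Greedy by best ratio exhausts the cost allowance optimally: 3856.6 mg.

3856.6 mg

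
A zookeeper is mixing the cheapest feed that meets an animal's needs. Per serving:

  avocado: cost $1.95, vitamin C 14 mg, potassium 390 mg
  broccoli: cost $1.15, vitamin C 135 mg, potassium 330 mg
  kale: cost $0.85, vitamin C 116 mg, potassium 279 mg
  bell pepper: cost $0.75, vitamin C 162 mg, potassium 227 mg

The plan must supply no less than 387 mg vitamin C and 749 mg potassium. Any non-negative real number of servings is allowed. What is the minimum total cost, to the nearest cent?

Minimising a linear cost over {vitamin C ≥ 387, potassium ≥ 749, servings ≥ 0} — the optimum is at a vertex, using one or two foods.
avocado only: max(387/14, 749/390) = 27.64 servings → $53.90.
broccoli only: max(387/135, 749/330) = 2.867 servings → $3.30.
kale only: max(387/116, 749/279) = 3.336 servings → $2.84.
bell pepper only: max(387/162, 749/227) = 3.3 servings → $2.47.
avocado + broccoli: the both-tight solution has a negative serving — not a feasible corner.
avocado + kale with both targets exact would need a negative amount; discard.
avocado + bell pepper with both tight: 0.5581 servings and 2.341 servings → $2.84.
broccoli + kale: intersection lies outside the first quadrant.
broccoli + bell pepper with both tight: 1.468 servings and 1.166 servings → $2.56.
kale + bell pepper with both tight: 1.775 servings and 1.118 servings → $2.35.
Cheapest feasible corner: $2.35.

$2.35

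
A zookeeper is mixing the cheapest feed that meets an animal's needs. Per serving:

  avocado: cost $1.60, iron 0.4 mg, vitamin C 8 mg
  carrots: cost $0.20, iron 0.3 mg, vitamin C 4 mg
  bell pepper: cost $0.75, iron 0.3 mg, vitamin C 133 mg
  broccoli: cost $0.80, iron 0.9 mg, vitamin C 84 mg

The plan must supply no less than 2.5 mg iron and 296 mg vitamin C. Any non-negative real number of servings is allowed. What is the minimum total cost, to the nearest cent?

$2.51

Minimising a linear cost over {iron ≥ 2.5, vitamin C ≥ 296, servings ≥ 0} — the optimum is at a vertex, using one or two foods.
avocado only: max(2.5/0.4, 296/8) = 37 servings → $59.20.
carrots only: max(2.5/0.3, 296/4) = 74 servings → $14.80.
bell pepper only: max(2.5/0.3, 296/133) = 8.333 servings → $6.25.
broccoli only: max(2.5/0.9, 296/84) = 3.524 servings → $2.82.
avocado + carrots: the both-tight solution has a negative serving — not a feasible corner.
avocado + bell pepper with both tight: 4.797 servings and 1.937 servings → $9.13.
avocado + broccoli with both targets exact would need a negative amount; discard.
carrots + bell pepper with both tight: 6.297 servings and 2.036 servings → $2.79.
carrots + broccoli: intersection lies outside the first quadrant.
bell pepper + broccoli with both tight: 0.5968 servings and 2.579 servings → $2.51.
Cheapest feasible corner: $2.51.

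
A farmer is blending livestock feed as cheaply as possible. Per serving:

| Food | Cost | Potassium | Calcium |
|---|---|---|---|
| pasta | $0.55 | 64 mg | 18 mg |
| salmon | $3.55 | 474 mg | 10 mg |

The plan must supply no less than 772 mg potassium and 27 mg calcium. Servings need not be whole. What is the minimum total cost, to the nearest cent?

$5.83

The cheapest plan sits at a corner of the feasible region — with two constraints it uses at most two foods.
pasta only: max(772/64, 27/18) = 12.06 servings → $6.63.
salmon only: max(772/474, 27/10) = 2.7 servings → $9.59.
pasta + salmon with both tight: 0.6434 servings and 1.542 servings → $5.83.
The minimum over all feasible corners is $5.83.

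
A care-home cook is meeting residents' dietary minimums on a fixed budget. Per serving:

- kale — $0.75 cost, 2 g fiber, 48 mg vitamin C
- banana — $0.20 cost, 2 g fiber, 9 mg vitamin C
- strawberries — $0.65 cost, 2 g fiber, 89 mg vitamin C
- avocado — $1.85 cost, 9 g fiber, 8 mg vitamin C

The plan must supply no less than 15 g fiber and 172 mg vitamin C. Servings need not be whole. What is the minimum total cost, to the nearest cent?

$2.09

For a min-cost LP with two ≥-constraints, a basic feasible solution has at most two positive variables.
kale only: max(15/2, 172/48) = 7.5 servings → $5.62.
banana only: max(15/2, 172/9) = 19.11 servings → $3.82.
strawberries only: max(15/2, 172/89) = 7.5 servings → $4.88.
avocado only: max(15/9, 172/8) = 21.5 servings → $39.77.
kale + banana with both tight: 2.679 servings and 4.821 servings → $2.97.
kale + strawberries: intersection lies outside the first quadrant.
kale + avocado with both tight: 3.433 servings and 0.9038 servings → $4.25.
banana + strawberries with both tight: 6.194 servings and 1.306 servings → $2.09.
banana + avocado: intersection lies outside the first quadrant.
strawberries + avocado with both tight: 1.819 servings and 1.262 servings → $3.52.
Cheapest feasible corner: $2.09.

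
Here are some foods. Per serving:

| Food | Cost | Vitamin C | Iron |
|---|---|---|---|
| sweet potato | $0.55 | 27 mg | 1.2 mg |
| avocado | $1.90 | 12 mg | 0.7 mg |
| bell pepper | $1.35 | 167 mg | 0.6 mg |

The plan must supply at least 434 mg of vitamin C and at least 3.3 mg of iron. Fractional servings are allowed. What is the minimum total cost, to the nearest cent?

$4.03

With two linear requirements the optimum uses one or two foods; enumerate the corners.
sweet potato only: max(434/27, 3.3/1.2) = 16.07 servings → $8.84.
avocado only: max(434/12, 3.3/0.7) = 36.17 servings → $68.72.
bell pepper only: max(434/167, 3.3/0.6) = 5.5 servings → $7.42.
sweet potato + avocado: intersection lies outside the first quadrant.
sweet potato + bell pepper with both tight: 1.578 servings and 2.344 servings → $4.03.
avocado + bell pepper with both tight: 2.65 servings and 2.408 servings → $8.29.
So the least-cost plan costs $4.03.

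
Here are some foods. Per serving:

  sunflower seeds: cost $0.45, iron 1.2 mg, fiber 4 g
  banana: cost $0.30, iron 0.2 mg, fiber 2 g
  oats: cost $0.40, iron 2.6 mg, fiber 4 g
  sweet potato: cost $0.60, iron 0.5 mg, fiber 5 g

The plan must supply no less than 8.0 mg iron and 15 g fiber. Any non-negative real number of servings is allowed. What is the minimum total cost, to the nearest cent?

With two linear requirements the optimum uses one or two foods; enumerate the corners.
sunflower seeds only: max(8.0/1.2, 15/4) = 6.667 servings → $3.00.
banana only: max(8.0/0.2, 15/2) = 40 servings → $12.00.
oats only: max(8.0/2.6, 15/4) = 3.75 servings → $1.50.
sweet potato only: max(8.0/0.5, 15/5) = 16 servings → $9.60.
sunflower seeds + banana: intersection lies outside the first quadrant.
sunflower seeds + oats with both tight: 1.25 servings and 2.5 servings → $1.56.
sunflower seeds + sweet potato: intersection lies outside the first quadrant.
banana + oats with both tight: 1.591 servings and 2.955 servings → $1.66.
banana + sweet potato (both tight): parallel constraints — no distinct corner.
oats + sweet potato with both tight: 2.955 servings and 0.6364 servings → $1.56.
So the least-cost plan costs $1.50.

$1.50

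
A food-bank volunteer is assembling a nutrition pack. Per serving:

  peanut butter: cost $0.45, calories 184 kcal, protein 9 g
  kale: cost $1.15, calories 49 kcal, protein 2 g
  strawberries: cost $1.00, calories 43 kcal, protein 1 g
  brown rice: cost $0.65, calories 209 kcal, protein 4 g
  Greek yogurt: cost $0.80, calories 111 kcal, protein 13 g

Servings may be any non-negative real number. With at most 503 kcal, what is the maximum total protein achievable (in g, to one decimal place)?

58.9 g

Protein per kcal: Greek yogurt 0.1171, peanut butter 0.04891, kale 0.04082, strawberries 0.02326, brown rice 0.01914.
With no serving limits, spend the whole calories allowance on Greek yogurt: 503 kcal / 111 kcal × 13 g = 58.9 g.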